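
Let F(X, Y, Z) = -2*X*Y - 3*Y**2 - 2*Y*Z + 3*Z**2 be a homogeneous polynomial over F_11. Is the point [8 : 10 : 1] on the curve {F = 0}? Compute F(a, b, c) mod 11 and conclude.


F(8,10,1) ≡ 7 (mod 11); P is NOT on the curve.

Evaluate F(8, 10, 1) term-by-term (mod 11).
  -2*X*Y ↦ -2·8·10·1 = -160
  -3*Y**2 ↦ -3·1·100·1 = -300
  -2*Y*Z ↦ -2·1·10·1 = -20
  3*Z**2 ↦ 3·1·1·1 = 3
Sum: F(8, 10, 1) = (-160) + (-300) + (-20) + (3) = -477.
Reducing mod 11: -477 ≡ 7 (mod 11).
Since F(a, b, c) ≡ 7 ≠ 0 (mod 11), P does NOT lie on the curve.


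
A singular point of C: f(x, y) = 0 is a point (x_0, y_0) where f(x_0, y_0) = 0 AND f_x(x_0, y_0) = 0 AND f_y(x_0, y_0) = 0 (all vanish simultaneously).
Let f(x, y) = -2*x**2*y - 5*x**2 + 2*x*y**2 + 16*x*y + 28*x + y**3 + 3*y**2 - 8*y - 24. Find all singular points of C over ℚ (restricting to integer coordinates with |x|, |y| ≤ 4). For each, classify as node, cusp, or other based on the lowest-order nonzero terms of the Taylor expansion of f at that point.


Singular points: {(2, -2)}; classification: node.

Compute partial derivatives:
  f_x = -4*x*y - 10*x + 2*y**2 + 16*y + 28.
  f_y = -2*x**2 + 4*x*y + 16*x + 3*y**2 + 6*y - 8.
Scan x_0 ∈ {−4, ..., 4}. For each x_0, f_y(x_0, y) is a polynomial in y; find its integer roots y ∈ {−4, ..., 4}, then test f_x and f at those candidates.
  x = -4: f_y(-4, y) = 3*y**2 - 10*y - 104; no integer root y with |y| ≤ 4.
  x = -3: f_y(-3, y) = 3*y**2 - 6*y - 74; no integer root y with |y| ≤ 4.
  x = -2: f_y(-2, y) = 3*y**2 - 2*y - 48; no integer root y with |y| ≤ 4.
  x = -1: f_y(-1, y) = 3*y**2 + 2*y - 26; no integer root y with |y| ≤ 4.
  x = 0: f_y(0, y) = 3*y**2 + 6*y - 8; no integer root y with |y| ≤ 4.
  x = 1: f_y(1, y) = 3*y**2 + 10*y + 6; no integer root y with |y| ≤ 4.
  x = 2: f_y(2, y) = 3*y**2 + 14*y + 16; vanishes at y ∈ {-2}. (2, -2): f_x = 0, f = 0 — SINGULAR.
  x = 3: f_y(3, y) = 3*y**2 + 18*y + 22; no integer root y with |y| ≤ 4.
  x = 4: f_y(4, y) = 3*y**2 + 22*y + 24; no integer root y with |y| ≤ 4.
Only singular point on the grid: (2, -2).
Classify: substitute x = 2 + u, y = -2 + v and expand: f = -2*u**2*v - u**2 + 2*u*v**2 + v**3 + v**2.
No constant or linear terms (consistent with a singular point). Quadratic part: -u**2 + v**2. Cubic part: -2*u**2*v + 2*u*v**2 + v**3.
The quadratic part v**2 - u**2 = (v − u)(v + u) splits into two distinct linear factors, so there are two distinct tangent lines y − -2 = ±(x − 2) — this is a node (ordinary double point).
Classification: node.


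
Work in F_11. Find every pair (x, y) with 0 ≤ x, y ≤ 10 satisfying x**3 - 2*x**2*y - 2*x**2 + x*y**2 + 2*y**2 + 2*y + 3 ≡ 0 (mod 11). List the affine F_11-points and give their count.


Affine F_11-points: {(1, 5), (1, 6), (3, 2), (3, 10), (4, 1), (4, 4), (6, 8), (6, 9), (8, 3), (9, 7), (10, 0)}; count = 11.

For each of the 121 pairs (x, y) ∈ F_11², evaluate f(x, y) mod 11. Record the zeros.
  x = 0: [0↦3, 1↦7, 2↦4, 3↦5, 4↦10, 5↦8, 6↦10, 7↦5, 8↦4, 9↦7, 10↦3]  zeros at y ∈ ∅
  x = 1: [0↦2, 1↦5, 2↦3, 3↦7, 4↦6, 5↦0, 6↦0, 7↦6, 8↦7, 9↦3, 10↦5]  zeros at y ∈ {5, 6}
  x = 2: [0↦3, 1↦1, 2↦7, 3↦10, 4↦10, 5↦7, 6↦1, 7↦3, 8↦2, 9↦9, 10↦2]  zeros at y ∈ ∅
  x = 3: [0↦1, 1↦1, 2↦0, 3↦9, 4↦6, 5↦2, 6↦8, 7↦2, 8↦6, 9↦9, 10↦0]  zeros at y ∈ {2, 10}
  x = 4: [0↦2, 1↦0, 2↦10, 3↦10, 4↦0, 5↦2, 6↦5, 7↦9, 8↦3, 9↦9, 10↦5]  zeros at y ∈ {1, 4}
  x = 5: [0↦1, 1↦4, 2↦10, 3↦8, 4↦9, 5↦2, 6↦9, 7↦8, 8↦10, 9↦4, 10↦1]  zeros at y ∈ ∅
  x = 6: [0↦4, 1↦8, 2↦6, 3↦9, 4↦6, 5↦8, 6↦4, 7↦5, 8↦0, 9↦0, 10↦5]  zeros at y ∈ {8, 9}
  x = 7: [0↦6, 1↦7, 2↦4, 3↦8, 4↦8, 5↦4, 6↦7, 7↦6, 8↦1, 9↦3, 10↦1]  zeros at y ∈ ∅
  x = 8: [0↦2, 1↦7, 2↦10, 3↦0, 4↦10, 5↦7, 6↦2, 7↦6, 8↦8, 9↦8, 10↦6]  zeros at y ∈ {3}
  x = 9: [0↦9, 1↦3, 2↦8, 3↦2, 4↦7, 5↦1, 6↦6, 7↦0, 8↦5, 9↦10, 10↦4]  zeros at y ∈ {7}
  x = 10: [0↦0, 1↦1, 2↦4, 3↦9, 4↦5, 5↦3, 6↦3, 7↦5, 8↦9, 9↦4, 10↦1]  zeros at y ∈ {0}
Collecting zeros: affine points = {(1, 5), (1, 6), (3, 2), (3, 10), (4, 1), (4, 4), (6, 8), (6, 9), (8, 3), (9, 7), (10, 0)}.
Total count |C(F_11)_aff| = 11.


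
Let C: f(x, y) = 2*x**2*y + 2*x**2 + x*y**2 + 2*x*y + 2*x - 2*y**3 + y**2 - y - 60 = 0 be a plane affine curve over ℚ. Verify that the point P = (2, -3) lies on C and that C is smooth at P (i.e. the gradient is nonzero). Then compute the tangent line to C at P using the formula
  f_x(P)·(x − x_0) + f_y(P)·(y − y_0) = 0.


Tangent line at P: -11*x - 61*y - 161 = 0.

Step 1: f(2, -3) = 0, so P lies on C.
Step 2: partial derivatives
  f_x(x, y) = 4*x*y + 4*x + y**2 + 2*y + 2, f_y(x, y) = 2*x**2 + 2*x*y + 2*x - 6*y**2 + 2*y - 1.
  f_x(P) = -11, f_y(P) = -61 (gradient nonzero, so P is smooth).
Step 3: tangent line at P: -11·(x − 2) + -61·(y − -3) = 0.
Expanding: -11*x - 61*y - 161 = 0.


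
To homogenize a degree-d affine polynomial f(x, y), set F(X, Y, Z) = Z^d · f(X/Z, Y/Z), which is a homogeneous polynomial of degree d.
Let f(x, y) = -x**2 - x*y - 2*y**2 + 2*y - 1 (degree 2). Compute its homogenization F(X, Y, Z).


F(X, Y, Z) = -X**2 - X*Y - 2*Y**2 + 2*Y*Z - Z**2

deg(f) = 2.
Substitute x = X/Z, y = Y/Z into f, then multiply by Z^2.
  monomial -1·x^2·y^0 ↦ -1·X^2·Y^0·Z^0.
  monomial -1·x^1·y^1 ↦ -1·X^1·Y^1·Z^0.
  monomial -2·x^0·y^2 ↦ -2·X^0·Y^2·Z^0.
  monomial 2·x^0·y^1 ↦ 2·X^0·Y^1·Z^1.
  monomial -1·x^0·y^0 ↦ -1·X^0·Y^0·Z^2.
Collecting: F(X, Y, Z) = -X**2 - X*Y - 2*Y**2 + 2*Y*Z - Z**2.


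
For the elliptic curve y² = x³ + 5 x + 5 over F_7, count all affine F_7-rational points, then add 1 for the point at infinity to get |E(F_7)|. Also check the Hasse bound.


Affine points = {(1, 2), (1, 5), (2, 3), (2, 4), (5, 1), (5, 6)}; affine count = 6; |E(F_7)| = 7.

Discriminant check: Δ ∝ 4a³ + 27b² = 4·5³ + 27·5² = 4·125 + 27·25 ≡ 6 (mod 7). Nonzero ⇒ E is nonsingular.
For each x ∈ F_7, compute rhs = x³ + 5·x + 5 mod 7, then count y ∈ F_7 with y² ≡ rhs.
  x = 0: rhs = 5, matching y values: none (0 points).
  x = 1: rhs = 4, matching y values: 2, 5 (2 points).
  x = 2: rhs = 2, matching y values: 3, 4 (2 points).
  x = 3: rhs = 5, matching y values: none (0 points).
  x = 4: rhs = 5, matching y values: none (0 points).
  x = 5: rhs = 1, matching y values: 1, 6 (2 points).
  x = 6: rhs = 6, matching y values: none (0 points).
Total affine count: 6.
Full point count |E(F_7)| = 6 + 1 = 7.
Hasse bound: |7 − (7+1)| = |-1| = 1 ≤ 2√7 ≈ 5.2915 ✓.


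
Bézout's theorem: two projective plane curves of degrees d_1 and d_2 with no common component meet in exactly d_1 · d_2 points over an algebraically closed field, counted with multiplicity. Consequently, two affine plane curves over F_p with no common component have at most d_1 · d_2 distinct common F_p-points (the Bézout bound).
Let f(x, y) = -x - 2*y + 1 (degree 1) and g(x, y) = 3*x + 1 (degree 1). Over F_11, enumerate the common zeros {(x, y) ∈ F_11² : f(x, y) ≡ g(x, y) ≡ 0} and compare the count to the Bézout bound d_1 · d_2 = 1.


Common zeros: {(7, 8)}; count = 1; Bézout bound = 1.

deg(f) = 1, deg(g) = 1, so Bézout bound = 1.
Scan x ∈ F_11. For each x, list the y ∈ F_11 with f(x, y) ≡ 0 and those with g(x, y) ≡ 0 (mod 11); the common zeros in that column are the intersection.
  x = 0: f ≡ 0 at y ∈ {6}; g ≡ 0 at y ∈ ∅; common: ∅.
  x = 1: f ≡ 0 at y ∈ {0}; g ≡ 0 at y ∈ ∅; common: ∅.
  x = 2: f ≡ 0 at y ∈ {5}; g ≡ 0 at y ∈ ∅; common: ∅.
  x = 3: f ≡ 0 at y ∈ {10}; g ≡ 0 at y ∈ ∅; common: ∅.
  x = 4: f ≡ 0 at y ∈ {4}; g ≡ 0 at y ∈ ∅; common: ∅.
  x = 5: f ≡ 0 at y ∈ {9}; g ≡ 0 at y ∈ ∅; common: ∅.
  x = 6: f ≡ 0 at y ∈ {3}; g ≡ 0 at y ∈ ∅; common: ∅.
  x = 7: f ≡ 0 at y ∈ {8}; g ≡ 0 at y ∈ {0, 1, 2, 3, 4, 5, 6, 7, 8, 9, 10}; common: {8}.
  x = 8: f ≡ 0 at y ∈ {2}; g ≡ 0 at y ∈ ∅; common: ∅.
  x = 9: f ≡ 0 at y ∈ {7}; g ≡ 0 at y ∈ ∅; common: ∅.
  x = 10: f ≡ 0 at y ∈ {1}; g ≡ 0 at y ∈ ∅; common: ∅.
Collecting: common zeros = {(7, 8)}, so the count is 1.
Comparison with the Bézout bound: 1 ≤ 1 = deg(f)·deg(g), as expected for curves with no common component (the bound is attained).


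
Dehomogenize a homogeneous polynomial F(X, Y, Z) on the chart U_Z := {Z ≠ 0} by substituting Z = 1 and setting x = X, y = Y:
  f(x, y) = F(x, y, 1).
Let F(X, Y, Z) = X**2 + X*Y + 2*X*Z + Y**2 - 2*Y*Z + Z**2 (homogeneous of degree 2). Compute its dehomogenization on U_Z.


f(x, y) = x**2 + x*y + 2*x + y**2 - 2*y + 1

On U_Z we set Z = 1. Each monomial c·X^i·Y^j·Z^k in F becomes c·x^i·y^j·1^k = c·x^i·y^j.
Substituting Z = 1: F(X, Y, 1) = x**2 + x*y + 2*x + y**2 - 2*y + 1.
Note: deg(f) ≤ deg(F) = 2; strict inequality happens when F is divisible by Z (lost terms).


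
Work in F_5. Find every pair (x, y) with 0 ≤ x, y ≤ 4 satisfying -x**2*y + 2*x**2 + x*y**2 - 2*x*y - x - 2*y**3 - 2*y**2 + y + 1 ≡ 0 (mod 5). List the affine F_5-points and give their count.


Affine F_5-points: {(0, 4), (1, 4), (4, 2)}; count = 3.

For each of the 25 pairs (x, y) ∈ F_5², evaluate f(x, y) mod 5. Record the zeros.
  x = 0: [0↦1, 1↦3, 2↦4, 3↦2, 4↦0]  zeros at y ∈ {4}
  x = 1: [0↦2, 1↦2, 2↦3, 3↦3, 4↦0]  zeros at y ∈ {4}
  x = 2: [0↦2, 1↦3, 2↦2, 3↦2, 4↦1]  zeros at y ∈ ∅
  x = 3: [0↦1, 1↦1, 2↦1, 3↦4, 4↦3]  zeros at y ∈ ∅
  x = 4: [0↦4, 1↦1, 2↦0, 3↦4, 4↦1]  zeros at y ∈ {2}
Collecting zeros: affine points = {(0, 4), (1, 4), (4, 2)}.
Total count |C(F_5)_aff| = 3.


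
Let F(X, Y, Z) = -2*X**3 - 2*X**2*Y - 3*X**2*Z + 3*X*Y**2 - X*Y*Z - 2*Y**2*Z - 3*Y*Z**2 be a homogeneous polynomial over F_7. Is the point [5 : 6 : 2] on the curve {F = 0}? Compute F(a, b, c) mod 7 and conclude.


F(5,6,2) ≡ 5 (mod 7); P is NOT on the curve.

Evaluate F(5, 6, 2) term-by-term (mod 7).
  -2*X**3 ↦ -2·125·1·1 = -250
  -2*X**2*Y ↦ -2·25·6·1 = -300
  -3*X**2*Z ↦ -3·25·1·2 = -150
  3*X*Y**2 ↦ 3·5·36·1 = 540
  -X*Y*Z ↦ -1·5·6·2 = -60
  -2*Y**2*Z ↦ -2·1·36·2 = -144
  -3*Y*Z**2 ↦ -3·1·6·4 = -72
Sum: F(5, 6, 2) = (-250) + (-300) + (-150) + (540) + (-60) + (-144) + (-72) = -436.
Reducing mod 7: -436 ≡ 5 (mod 7).
Since F(a, b, c) ≡ 5 ≠ 0 (mod 7), P does NOT lie on the curve.


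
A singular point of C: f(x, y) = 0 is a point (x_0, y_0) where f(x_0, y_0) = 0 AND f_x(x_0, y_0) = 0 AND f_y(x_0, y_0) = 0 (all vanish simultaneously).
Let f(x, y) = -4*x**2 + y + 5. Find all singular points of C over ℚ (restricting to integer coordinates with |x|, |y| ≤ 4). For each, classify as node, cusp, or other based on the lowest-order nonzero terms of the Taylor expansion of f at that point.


No singular points in the scanned grid; C is smooth there.

Compute partial derivatives:
  f_x = -8*x.
  f_y = 1.
f_y = 1 is a nonzero constant, so f_y never vanishes: no point (x, y) can satisfy f = f_x = f_y = 0. In particular no (x, y) ∈ {−4, ..., 4}² is singular; the curve is smooth.


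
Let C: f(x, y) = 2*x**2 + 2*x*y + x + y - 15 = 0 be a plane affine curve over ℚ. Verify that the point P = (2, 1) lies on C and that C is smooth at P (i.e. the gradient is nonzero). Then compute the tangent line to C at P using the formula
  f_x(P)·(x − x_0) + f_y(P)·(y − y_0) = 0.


Tangent line at P: 11*x + 5*y - 27 = 0.

Step 1: f(2, 1) = 0, so P lies on C.
Step 2: partial derivatives
  f_x(x, y) = 4*x + 2*y + 1, f_y(x, y) = 2*x + 1.
  f_x(P) = 11, f_y(P) = 5 (gradient nonzero, so P is smooth).
Step 3: tangent line at P: 11·(x − 2) + 5·(y − 1) = 0.
Expanding: 11*x + 5*y - 27 = 0.


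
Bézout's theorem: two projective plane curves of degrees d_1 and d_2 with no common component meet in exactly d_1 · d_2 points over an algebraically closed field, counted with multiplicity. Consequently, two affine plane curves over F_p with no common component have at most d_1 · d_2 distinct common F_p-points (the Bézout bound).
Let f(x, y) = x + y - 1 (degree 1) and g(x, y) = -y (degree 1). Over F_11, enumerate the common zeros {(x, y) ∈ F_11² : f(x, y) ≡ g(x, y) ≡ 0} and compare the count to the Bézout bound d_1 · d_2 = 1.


Common zeros: {(1, 0)}; count = 1; Bézout bound = 1.

deg(f) = 1, deg(g) = 1, so Bézout bound = 1.
Scan x ∈ F_11. For each x, list the y ∈ F_11 with f(x, y) ≡ 0 and those with g(x, y) ≡ 0 (mod 11); the common zeros in that column are the intersection.
  x = 0: f ≡ 0 at y ∈ {1}; g ≡ 0 at y ∈ {0}; common: ∅.
  x = 1: f ≡ 0 at y ∈ {0}; g ≡ 0 at y ∈ {0}; common: {0}.
  x = 2: f ≡ 0 at y ∈ {10}; g ≡ 0 at y ∈ {0}; common: ∅.
  x = 3: f ≡ 0 at y ∈ {9}; g ≡ 0 at y ∈ {0}; common: ∅.
  x = 4: f ≡ 0 at y ∈ {8}; g ≡ 0 at y ∈ {0}; common: ∅.
  x = 5: f ≡ 0 at y ∈ {7}; g ≡ 0 at y ∈ {0}; common: ∅.
  x = 6: f ≡ 0 at y ∈ {6}; g ≡ 0 at y ∈ {0}; common: ∅.
  x = 7: f ≡ 0 at y ∈ {5}; g ≡ 0 at y ∈ {0}; common: ∅.
  x = 8: f ≡ 0 at y ∈ {4}; g ≡ 0 at y ∈ {0}; common: ∅.
  x = 9: f ≡ 0 at y ∈ {3}; g ≡ 0 at y ∈ {0}; common: ∅.
  x = 10: f ≡ 0 at y ∈ {2}; g ≡ 0 at y ∈ {0}; common: ∅.
Collecting: common zeros = {(1, 0)}, so the count is 1.
Comparison with the Bézout bound: 1 ≤ 1 = deg(f)·deg(g), as expected for curves with no common component (the bound is attained).


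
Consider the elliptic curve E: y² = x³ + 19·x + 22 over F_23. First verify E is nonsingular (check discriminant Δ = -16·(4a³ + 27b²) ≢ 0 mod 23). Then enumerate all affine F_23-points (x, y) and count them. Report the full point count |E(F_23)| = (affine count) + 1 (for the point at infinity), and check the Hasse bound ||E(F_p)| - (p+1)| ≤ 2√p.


Affine points = {(4, 1), (4, 22), (5, 9), (5, 14), (9, 5), (9, 18), (10, 4), (10, 19), (12, 0), (15, 5), (15, 18), (16, 11), (16, 12), (18, 3), (18, 20), (22, 5), (22, 18)}; affine count = 17; |E(F_23)| = 18.

Discriminant check: Δ ∝ 4a³ + 27b² = 4·19³ + 27·22² = 4·6859 + 27·484 ≡ 1 (mod 23). Nonzero ⇒ E is nonsingular.
For each x ∈ F_23, compute rhs = x³ + 19·x + 22 mod 23, then count y ∈ F_23 with y² ≡ rhs.
  x = 0: rhs = 22, matching y values: none (0 points).
  x = 1: rhs = 19, matching y values: none (0 points).
  x = 2: rhs = 22, matching y values: none (0 points).
  x = 3: rhs = 14, matching y values: none (0 points).
  x = 4: rhs = 1, matching y values: 1, 22 (2 points).
  x = 5: rhs = 12, matching y values: 9, 14 (2 points).
  x = 6: rhs = 7, matching y values: none (0 points).
  x = 7: rhs = 15, matching y values: none (0 points).
  x = 8: rhs = 19, matching y values: none (0 points).
  x = 9: rhs = 2, matching y values: 5, 18 (2 points).
  x = 10: rhs = 16, matching y values: 4, 19 (2 points).
  x = 11: rhs = 21, matching y values: none (0 points).
  x = 12: rhs = 0, matching y values: 0 (1 points).
  x = 13: rhs = 5, matching y values: none (0 points).
  x = 14: rhs = 19, matching y values: none (0 points).
  x = 15: rhs = 2, matching y values: 5, 18 (2 points).
  x = 16: rhs = 6, matching y values: 11, 12 (2 points).
  x = 17: rhs = 14, matching y values: none (0 points).
  x = 18: rhs = 9, matching y values: 3, 20 (2 points).
  x = 19: rhs = 20, matching y values: none (0 points).
  x = 20: rhs = 7, matching y values: none (0 points).
  x = 21: rhs = 22, matching y values: none (0 points).
  x = 22: rhs = 2, matching y values: 5, 18 (2 points).
Total affine count: 17.
Full point count |E(F_23)| = 17 + 1 = 18.
Hasse bound: |18 − (23+1)| = |-6| = 6 ≤ 2√23 ≈ 9.5917 ✓.


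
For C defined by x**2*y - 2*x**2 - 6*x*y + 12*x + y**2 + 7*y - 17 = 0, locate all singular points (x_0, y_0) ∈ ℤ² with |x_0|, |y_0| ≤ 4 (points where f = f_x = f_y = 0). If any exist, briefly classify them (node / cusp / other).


Singular points: {(3, 1)}; classification: node.

Compute partial derivatives:
  f_x = 2*x*y - 4*x - 6*y + 12.
  f_y = x**2 - 6*x + 2*y + 7.
Scan x_0 ∈ {−4, ..., 4}. For each x_0, f_y(x_0, y) is a polynomial in y; find its integer roots y ∈ {−4, ..., 4}, then test f_x and f at those candidates.
  x = -4: f_y(-4, y) = 2*y + 47; no integer root y with |y| ≤ 4.
  x = -3: f_y(-3, y) = 2*y + 34; no integer root y with |y| ≤ 4.
  x = -2: f_y(-2, y) = 2*y + 23; no integer root y with |y| ≤ 4.
  x = -1: f_y(-1, y) = 2*y + 14; no integer root y with |y| ≤ 4.
  x = 0: f_y(0, y) = 2*y + 7; no integer root y with |y| ≤ 4.
  x = 1: f_y(1, y) = 2*y + 2; vanishes at y ∈ {-1}. (1, -1): f_x = 12 ≠ 0.
  x = 2: f_y(2, y) = 2*y - 1; no integer root y with |y| ≤ 4.
  x = 3: f_y(3, y) = 2*y - 2; vanishes at y ∈ {1}. (3, 1): f_x = 0, f = 0 — SINGULAR.
  x = 4: f_y(4, y) = 2*y - 1; no integer root y with |y| ≤ 4.
Only singular point on the grid: (3, 1).
Classify: substitute x = 3 + u, y = 1 + v and expand: f = u**2*v - u**2 + v**2.
No constant or linear terms (consistent with a singular point). Quadratic part: -u**2 + v**2. Cubic part: u**2*v.
The quadratic part v**2 - u**2 = (v − u)(v + u) splits into two distinct linear factors, so there are two distinct tangent lines y − 1 = ±(x − 3) — this is a node (ordinary double point).
Classification: node.


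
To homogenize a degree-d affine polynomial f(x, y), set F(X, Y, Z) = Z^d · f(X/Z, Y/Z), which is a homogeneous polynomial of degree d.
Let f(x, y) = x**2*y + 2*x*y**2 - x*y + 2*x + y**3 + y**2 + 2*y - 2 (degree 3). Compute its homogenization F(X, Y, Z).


F(X, Y, Z) = X**2*Y + 2*X*Y**2 - X*Y*Z + 2*X*Z**2 + Y**3 + Y**2*Z + 2*Y*Z**2 - 2*Z**3

deg(f) = 3.
Substitute x = X/Z, y = Y/Z into f, then multiply by Z^3.
  monomial 1·x^2·y^1 ↦ 1·X^2·Y^1·Z^0.
  monomial 2·x^1·y^2 ↦ 2·X^1·Y^2·Z^0.
  monomial -1·x^1·y^1 ↦ -1·X^1·Y^1·Z^1.
  monomial 2·x^1·y^0 ↦ 2·X^1·Y^0·Z^2.
  monomial 1·x^0·y^3 ↦ 1·X^0·Y^3·Z^0.
  monomial 1·x^0·y^2 ↦ 1·X^0·Y^2·Z^1.
  monomial 2·x^0·y^1 ↦ 2·X^0·Y^1·Z^2.
  monomial -2·x^0·y^0 ↦ -2·X^0·Y^0·Z^3.
Collecting: F(X, Y, Z) = X**2*Y + 2*X*Y**2 - X*Y*Z + 2*X*Z**2 + Y**3 + Y**2*Z + 2*Y*Z**2 - 2*Z**3.


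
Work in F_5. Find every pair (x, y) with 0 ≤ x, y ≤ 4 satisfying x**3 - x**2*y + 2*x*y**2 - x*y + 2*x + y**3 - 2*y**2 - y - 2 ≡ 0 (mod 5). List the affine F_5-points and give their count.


Affine F_5-points: {(2, 0), (3, 3), (4, 0), (4, 2)}; count = 4.

For each of the 25 pairs (x, y) ∈ F_5², evaluate f(x, y) mod 5. Record the zeros.
  x = 0: [0↦3, 1↦1, 2↦1, 3↦4, 4↦1]  zeros at y ∈ ∅
  x = 1: [0↦1, 1↦4, 2↦3, 3↦4, 4↦3]  zeros at y ∈ ∅
  x = 2: [0↦0, 1↦1, 2↦2, 3↦4, 4↦3]  zeros at y ∈ {0}
  x = 3: [0↦1, 1↦3, 2↦4, 3↦0, 4↦2]  zeros at y ∈ {3}
  x = 4: [0↦0, 1↦1, 2↦0, 3↦3, 4↦1]  zeros at y ∈ {0, 2}
Collecting zeros: affine points = {(2, 0), (3, 3), (4, 0), (4, 2)}.
Total count |C(F_5)_aff| = 4.


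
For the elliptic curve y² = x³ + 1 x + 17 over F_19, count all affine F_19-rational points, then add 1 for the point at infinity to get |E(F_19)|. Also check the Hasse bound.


Affine points = {(0, 6), (0, 13), (1, 0), (3, 3), (3, 16), (4, 3), (4, 16), (6, 7), (6, 12), (7, 5), (7, 14), (8, 9), (8, 10), (10, 1), (10, 18), (12, 3), (12, 16), (13, 2), (13, 17), (14, 1), (14, 18), (15, 5), (15, 14), (16, 5), (16, 14), (17, 8), (17, 11)}; affine count = 27; |E(F_19)| = 28.

Discriminant check: Δ ∝ 4a³ + 27b² = 4·1³ + 27·17² = 4·1 + 27·289 ≡ 17 (mod 19). Nonzero ⇒ E is nonsingular.
For each x ∈ F_19, compute rhs = x³ + 1·x + 17 mod 19, then count y ∈ F_19 with y² ≡ rhs.
  x = 0: rhs = 17, matching y values: 6, 13 (2 points).
  x = 1: rhs = 0, matching y values: 0 (1 points).
  x = 2: rhs = 8, matching y values: none (0 points).
  x = 3: rhs = 9, matching y values: 3, 16 (2 points).
  x = 4: rhs = 9, matching y values: 3, 16 (2 points).
  x = 5: rhs = 14, matching y values: none (0 points).
  x = 6: rhs = 11, matching y values: 7, 12 (2 points).
  x = 7: rhs = 6, matching y values: 5, 14 (2 points).
  x = 8: rhs = 5, matching y values: 9, 10 (2 points).
  x = 9: rhs = 14, matching y values: none (0 points).
  x = 10: rhs = 1, matching y values: 1, 18 (2 points).
  x = 11: rhs = 10, matching y values: none (0 points).
  x = 12: rhs = 9, matching y values: 3, 16 (2 points).
  x = 13: rhs = 4, matching y values: 2, 17 (2 points).
  x = 14: rhs = 1, matching y values: 1, 18 (2 points).
  x = 15: rhs = 6, matching y values: 5, 14 (2 points).
  x = 16: rhs = 6, matching y values: 5, 14 (2 points).
  x = 17: rhs = 7, matching y values: 8, 11 (2 points).
  x = 18: rhs = 15, matching y values: none (0 points).
Total affine count: 27.
Full point count |E(F_19)| = 27 + 1 = 28.
Hasse bound: |28 − (19+1)| = |8| = 8 ≤ 2√19 ≈ 8.7178 ✓.


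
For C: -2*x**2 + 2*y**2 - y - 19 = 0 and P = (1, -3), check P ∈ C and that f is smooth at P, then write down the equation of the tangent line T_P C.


Tangent line at P: -4*x - 13*y - 35 = 0.

Step 1: f(1, -3) = 0, so P lies on C.
Step 2: partial derivatives
  f_x(x, y) = -4*x, f_y(x, y) = 4*y - 1.
  f_x(P) = -4, f_y(P) = -13 (gradient nonzero, so P is smooth).
Step 3: tangent line at P: -4·(x − 1) + -13·(y − -3) = 0.
Expanding: -4*x - 13*y - 35 = 0.


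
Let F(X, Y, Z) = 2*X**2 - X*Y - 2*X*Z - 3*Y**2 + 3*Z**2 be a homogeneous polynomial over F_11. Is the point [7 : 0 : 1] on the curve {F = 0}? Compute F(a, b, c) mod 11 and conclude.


F(7,0,1) ≡ 10 (mod 11); P is NOT on the curve.

Evaluate F(7, 0, 1) term-by-term (mod 11).
  2*X**2 ↦ 2·49·1·1 = 98
  -X*Y ↦ -1·7·0·1 = 0
  -2*X*Z ↦ -2·7·1·1 = -14
  -3*Y**2 ↦ -3·1·0·1 = 0
  3*Z**2 ↦ 3·1·1·1 = 3
Sum: F(7, 0, 1) = (98) + (0) + (-14) + (0) + (3) = 87.
Reducing mod 11: 87 ≡ 10 (mod 11).
Since F(a, b, c) ≡ 10 ≠ 0 (mod 11), P does NOT lie on the curve.


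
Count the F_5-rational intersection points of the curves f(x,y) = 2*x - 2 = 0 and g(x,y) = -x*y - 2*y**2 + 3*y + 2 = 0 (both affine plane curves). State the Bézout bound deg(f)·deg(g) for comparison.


Common zeros: {(1, 3)}; count = 1; Bézout bound = 2.

deg(f) = 1, deg(g) = 2, so Bézout bound = 2.
Scan x ∈ F_5. For each x, list the y ∈ F_5 with f(x, y) ≡ 0 and those with g(x, y) ≡ 0 (mod 5); the common zeros in that column are the intersection.
  x = 0: f ≡ 0 at y ∈ ∅; g ≡ 0 at y ∈ {2}; common: ∅.
  x = 1: f ≡ 0 at y ∈ {0, 1, 2, 3, 4}; g ≡ 0 at y ∈ {3}; common: {3}.
  x = 2: f ≡ 0 at y ∈ ∅; g ≡ 0 at y ∈ ∅; common: ∅.
  x = 3: f ≡ 0 at y ∈ ∅; g ≡ 0 at y ∈ {1, 4}; common: ∅.
  x = 4: f ≡ 0 at y ∈ ∅; g ≡ 0 at y ∈ ∅; common: ∅.
Collecting: common zeros = {(1, 3)}, so the count is 1.
Comparison with the Bézout bound: 1 ≤ 2 = deg(f)·deg(g), as expected for curves with no common component (the affine F_5-count falls short of the bound because intersections may lie at infinity, over extension fields, or carry multiplicity).


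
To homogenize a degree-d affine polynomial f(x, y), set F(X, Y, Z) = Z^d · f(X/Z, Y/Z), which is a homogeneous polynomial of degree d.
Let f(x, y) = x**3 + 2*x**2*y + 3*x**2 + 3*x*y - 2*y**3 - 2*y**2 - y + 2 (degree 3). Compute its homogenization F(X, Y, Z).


F(X, Y, Z) = X**3 + 2*X**2*Y + 3*X**2*Z + 3*X*Y*Z - 2*Y**3 - 2*Y**2*Z - Y*Z**2 + 2*Z**3

deg(f) = 3.
Substitute x = X/Z, y = Y/Z into f, then multiply by Z^3.
  monomial 1·x^3·y^0 ↦ 1·X^3·Y^0·Z^0.
  monomial 2·x^2·y^1 ↦ 2·X^2·Y^1·Z^0.
  monomial 3·x^2·y^0 ↦ 3·X^2·Y^0·Z^1.
  monomial 3·x^1·y^1 ↦ 3·X^1·Y^1·Z^1.
  monomial -2·x^0·y^3 ↦ -2·X^0·Y^3·Z^0.
  monomial -2·x^0·y^2 ↦ -2·X^0·Y^2·Z^1.
  monomial -1·x^0·y^1 ↦ -1·X^0·Y^1·Z^2.
  monomial 2·x^0·y^0 ↦ 2·X^0·Y^0·Z^3.
Collecting: F(X, Y, Z) = X**3 + 2*X**2*Y + 3*X**2*Z + 3*X*Y*Z - 2*Y**3 - 2*Y**2*Z - Y*Z**2 + 2*Z**3.


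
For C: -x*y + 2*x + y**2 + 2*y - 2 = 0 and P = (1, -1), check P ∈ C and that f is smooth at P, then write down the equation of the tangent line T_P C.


Tangent line at P: 3*x - y - 4 = 0.

Step 1: f(1, -1) = 0, so P lies on C.
Step 2: partial derivatives
  f_x(x, y) = 2 - y, f_y(x, y) = -x + 2*y + 2.
  f_x(P) = 3, f_y(P) = -1 (gradient nonzero, so P is smooth).
Step 3: tangent line at P: 3·(x − 1) + -1·(y − -1) = 0.
Expanding: 3*x - y - 4 = 0.


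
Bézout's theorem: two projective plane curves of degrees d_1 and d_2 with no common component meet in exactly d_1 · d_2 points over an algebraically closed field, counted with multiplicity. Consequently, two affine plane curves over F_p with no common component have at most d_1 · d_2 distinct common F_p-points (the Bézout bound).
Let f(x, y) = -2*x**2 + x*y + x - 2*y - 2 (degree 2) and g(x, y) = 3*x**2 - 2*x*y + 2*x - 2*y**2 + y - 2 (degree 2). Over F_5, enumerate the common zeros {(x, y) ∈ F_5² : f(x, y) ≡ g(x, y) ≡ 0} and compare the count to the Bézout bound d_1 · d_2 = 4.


Common zeros: {(0, 4)}; count = 1; Bézout bound = 4.

deg(f) = 2, deg(g) = 2, so Bézout bound = 4.
Scan x ∈ F_5. For each x, list the y ∈ F_5 with f(x, y) ≡ 0 and those with g(x, y) ≡ 0 (mod 5); the common zeros in that column are the intersection.
  x = 0: f ≡ 0 at y ∈ {4}; g ≡ 0 at y ∈ {4}; common: {4}.
  x = 1: f ≡ 0 at y ∈ {2}; g ≡ 0 at y ∈ {1}; common: ∅.
  x = 2: f ≡ 0 at y ∈ ∅; g ≡ 0 at y ∈ {2, 4}; common: ∅.
  x = 3: f ≡ 0 at y ∈ {2}; g ≡ 0 at y ∈ ∅; common: ∅.
  x = 4: f ≡ 0 at y ∈ {0}; g ≡ 0 at y ∈ {1, 3}; common: ∅.
Collecting: common zeros = {(0, 4)}, so the count is 1.
Comparison with the Bézout bound: 1 ≤ 4 = deg(f)·deg(g), as expected for curves with no common component (the affine F_5-count falls short of the bound because intersections may lie at infinity, over extension fields, or carry multiplicity).


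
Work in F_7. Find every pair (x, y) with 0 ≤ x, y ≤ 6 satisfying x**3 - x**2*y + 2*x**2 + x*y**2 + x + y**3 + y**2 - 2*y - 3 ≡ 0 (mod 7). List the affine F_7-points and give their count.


Affine F_7-points: {(1, 5), (4, 6), (6, 4)}; count = 3.

For each of the 49 pairs (x, y) ∈ F_7², evaluate f(x, y) mod 7. Record the zeros.
  x = 0: [0↦4, 1↦4, 2↦5, 3↦6, 4↦6, 5↦4, 6↦6]  zeros at y ∈ ∅
  x = 1: [0↦1, 1↦1, 2↦4, 3↦2, 4↦1, 5↦0, 6↦5]  zeros at y ∈ {5}
  x = 2: [0↦1, 1↦6, 2↦2, 3↦2, 4↦5, 5↦3, 6↦2]  zeros at y ∈ ∅
  x = 3: [0↦3, 1↦4, 2↦5, 3↦5, 4↦3, 5↦5, 6↦3]  zeros at y ∈ ∅
  x = 4: [0↦6, 1↦1, 2↦5, 3↦3, 4↦1, 5↦5, 6↦0]  zeros at y ∈ {6}
  x = 5: [0↦2, 1↦3, 2↦1, 3↦2, 4↦5, 5↦2, 6↦6]  zeros at y ∈ ∅
  x = 6: [0↦4, 1↦2, 2↦6, 3↦1, 4↦0, 5↦2, 6↦6]  zeros at y ∈ {4}
Collecting zeros: affine points = {(1, 5), (4, 6), (6, 4)}.
Total count |C(F_7)_aff| = 3.


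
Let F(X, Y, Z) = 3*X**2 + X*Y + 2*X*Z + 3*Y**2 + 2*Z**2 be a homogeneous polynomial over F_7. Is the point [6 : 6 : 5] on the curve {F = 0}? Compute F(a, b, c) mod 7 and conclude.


F(6,6,5) ≡ 5 (mod 7); P is NOT on the curve.

Evaluate F(6, 6, 5) term-by-term (mod 7).
  3*X**2 ↦ 3·36·1·1 = 108
  X*Y ↦ 1·6·6·1 = 36
  2*X*Z ↦ 2·6·1·5 = 60
  3*Y**2 ↦ 3·1·36·1 = 108
  2*Z**2 ↦ 2·1·1·25 = 50
Sum: F(6, 6, 5) = (108) + (36) + (60) + (108) + (50) = 362.
Reducing mod 7: 362 ≡ 5 (mod 7).
Since F(a, b, c) ≡ 5 ≠ 0 (mod 7), P does NOT lie on the curve.


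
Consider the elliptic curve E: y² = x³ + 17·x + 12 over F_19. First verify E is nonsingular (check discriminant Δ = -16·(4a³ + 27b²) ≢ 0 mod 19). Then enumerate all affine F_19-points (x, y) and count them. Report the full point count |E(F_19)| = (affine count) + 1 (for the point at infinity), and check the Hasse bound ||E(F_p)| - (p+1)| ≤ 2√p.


Affine points = {(1, 7), (1, 12), (2, 4), (2, 15), (4, 7), (4, 12), (6, 8), (6, 11), (9, 1), (9, 18), (10, 2), (10, 17), (12, 5), (12, 14), (13, 6), (13, 13), (14, 7), (14, 12)}; affine count = 18; |E(F_19)| = 19.

Discriminant check: Δ ∝ 4a³ + 27b² = 4·17³ + 27·12² = 4·4913 + 27·144 ≡ 18 (mod 19). Nonzero ⇒ E is nonsingular.
For each x ∈ F_19, compute rhs = x³ + 17·x + 12 mod 19, then count y ∈ F_19 with y² ≡ rhs.
  x = 0: rhs = 12, matching y values: none (0 points).
  x = 1: rhs = 11, matching y values: 7, 12 (2 points).
  x = 2: rhs = 16, matching y values: 4, 15 (2 points).
  x = 3: rhs = 14, matching y values: none (0 points).
  x = 4: rhs = 11, matching y values: 7, 12 (2 points).
  x = 5: rhs = 13, matching y values: none (0 points).
  x = 6: rhs = 7, matching y values: 8, 11 (2 points).
  x = 7: rhs = 18, matching y values: none (0 points).
  x = 8: rhs = 14, matching y values: none (0 points).
  x = 9: rhs = 1, matching y values: 1, 18 (2 points).
  x = 10: rhs = 4, matching y values: 2, 17 (2 points).
  x = 11: rhs = 10, matching y values: none (0 points).
  x = 12: rhs = 6, matching y values: 5, 14 (2 points).
  x = 13: rhs = 17, matching y values: 6, 13 (2 points).
  x = 14: rhs = 11, matching y values: 7, 12 (2 points).
  x = 15: rhs = 13, matching y values: none (0 points).
  x = 16: rhs = 10, matching y values: none (0 points).
  x = 17: rhs = 8, matching y values: none (0 points).
  x = 18: rhs = 13, matching y values: none (0 points).
Total affine count: 18.
Full point count |E(F_19)| = 18 + 1 = 19.
Hasse bound: |19 − (19+1)| = |-1| = 1 ≤ 2√19 ≈ 8.7178 ✓.


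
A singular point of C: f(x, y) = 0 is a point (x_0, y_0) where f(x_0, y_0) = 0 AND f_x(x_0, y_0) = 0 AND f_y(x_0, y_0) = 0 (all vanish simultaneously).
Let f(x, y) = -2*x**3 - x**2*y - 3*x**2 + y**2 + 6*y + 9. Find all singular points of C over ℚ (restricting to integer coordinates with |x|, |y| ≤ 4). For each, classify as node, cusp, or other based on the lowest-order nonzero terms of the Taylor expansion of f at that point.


Singular points: {(0, -3)}; classification: cusp.

Compute partial derivatives:
  f_x = -6*x**2 - 2*x*y - 6*x.
  f_y = -x**2 + 2*y + 6.
Scan x_0 ∈ {−4, ..., 4}. For each x_0, f_y(x_0, y) is a polynomial in y; find its integer roots y ∈ {−4, ..., 4}, then test f_x and f at those candidates.
  x = -4: f_y(-4, y) = 2*y - 10; no integer root y with |y| ≤ 4.
  x = -3: f_y(-3, y) = 2*y - 3; no integer root y with |y| ≤ 4.
  x = -2: f_y(-2, y) = 2*y + 2; vanishes at y ∈ {-1}. (-2, -1): f_x = -16 ≠ 0.
  x = -1: f_y(-1, y) = 2*y + 5; no integer root y with |y| ≤ 4.
  x = 0: f_y(0, y) = 2*y + 6; vanishes at y ∈ {-3}. (0, -3): f_x = 0, f = 0 — SINGULAR.
  x = 1: f_y(1, y) = 2*y + 5; no integer root y with |y| ≤ 4.
  x = 2: f_y(2, y) = 2*y + 2; vanishes at y ∈ {-1}. (2, -1): f_x = -32 ≠ 0.
  x = 3: f_y(3, y) = 2*y - 3; no integer root y with |y| ≤ 4.
  x = 4: f_y(4, y) = 2*y - 10; no integer root y with |y| ≤ 4.
Only singular point on the grid: (0, -3).
Classify: substitute x = 0 + u, y = -3 + v and expand: f = -2*u**3 - u**2*v + v**2.
No constant or linear terms (consistent with a singular point). Quadratic part: v**2. Cubic part: -2*u**3 - u**2*v.
The quadratic part v**2 is a perfect square, so there is a single (double) tangent line v = 0, i.e. y = -3. Restricting the cubic part to that line (v = 0) leaves -2*u**3 ≠ 0, so f is not divisible by v and the branch is v² ≈ 2*u**3 to lowest order — this is a cusp.
Classification: cusp.


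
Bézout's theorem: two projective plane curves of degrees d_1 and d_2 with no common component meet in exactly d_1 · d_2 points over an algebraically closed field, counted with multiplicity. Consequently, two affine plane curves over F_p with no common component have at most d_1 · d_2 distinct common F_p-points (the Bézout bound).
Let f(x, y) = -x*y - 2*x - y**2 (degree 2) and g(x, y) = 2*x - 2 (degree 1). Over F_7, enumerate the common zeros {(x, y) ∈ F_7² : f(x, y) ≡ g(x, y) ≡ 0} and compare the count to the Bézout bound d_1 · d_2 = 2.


Common zeros: {(1, 3)}; count = 1; Bézout bound = 2.

deg(f) = 2, deg(g) = 1, so Bézout bound = 2.
Scan x ∈ F_7. For each x, list the y ∈ F_7 with f(x, y) ≡ 0 and those with g(x, y) ≡ 0 (mod 7); the common zeros in that column are the intersection.
  x = 0: f ≡ 0 at y ∈ {0}; g ≡ 0 at y ∈ ∅; common: ∅.
  x = 1: f ≡ 0 at y ∈ {3}; g ≡ 0 at y ∈ {0, 1, 2, 3, 4, 5, 6}; common: {3}.
  x = 2: f ≡ 0 at y ∈ {1, 4}; g ≡ 0 at y ∈ ∅; common: ∅.
  x = 3: f ≡ 0 at y ∈ ∅; g ≡ 0 at y ∈ ∅; common: ∅.
  x = 4: f ≡ 0 at y ∈ ∅; g ≡ 0 at y ∈ ∅; common: ∅.
  x = 5: f ≡ 0 at y ∈ ∅; g ≡ 0 at y ∈ ∅; common: ∅.
  x = 6: f ≡ 0 at y ∈ {2, 6}; g ≡ 0 at y ∈ ∅; common: ∅.
Collecting: common zeros = {(1, 3)}, so the count is 1.
Comparison with the Bézout bound: 1 ≤ 2 = deg(f)·deg(g), as expected for curves with no common component (the affine F_7-count falls short of the bound because intersections may lie at infinity, over extension fields, or carry multiplicity).


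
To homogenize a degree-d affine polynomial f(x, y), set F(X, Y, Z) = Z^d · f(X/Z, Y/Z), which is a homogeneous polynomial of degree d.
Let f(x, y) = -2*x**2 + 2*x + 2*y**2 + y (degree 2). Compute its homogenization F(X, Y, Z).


F(X, Y, Z) = -2*X**2 + 2*X*Z + 2*Y**2 + Y*Z

deg(f) = 2.
Substitute x = X/Z, y = Y/Z into f, then multiply by Z^2.
  monomial -2·x^2·y^0 ↦ -2·X^2·Y^0·Z^0.
  monomial 2·x^1·y^0 ↦ 2·X^1·Y^0·Z^1.
  monomial 2·x^0·y^2 ↦ 2·X^0·Y^2·Z^0.
  monomial 1·x^0·y^1 ↦ 1·X^0·Y^1·Z^1.
Collecting: F(X, Y, Z) = -2*X**2 + 2*X*Z + 2*Y**2 + Y*Z.


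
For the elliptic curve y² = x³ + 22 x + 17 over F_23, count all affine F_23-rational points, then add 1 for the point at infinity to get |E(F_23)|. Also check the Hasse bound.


Affine points = {(2, 0), (3, 8), (3, 15), (4, 10), (4, 13), (7, 10), (7, 13), (9, 1), (9, 22), (10, 8), (10, 15), (11, 7), (11, 16), (12, 10), (12, 13), (13, 4), (13, 19), (16, 7), (16, 16), (18, 9), (18, 14), (19, 7), (19, 16), (20, 4), (20, 19)}; affine count = 25; |E(F_23)| = 26.

Discriminant check: Δ ∝ 4a³ + 27b² = 4·22³ + 27·17² = 4·10648 + 27·289 ≡ 2 (mod 23). Nonzero ⇒ E is nonsingular.
For each x ∈ F_23, compute rhs = x³ + 22·x + 17 mod 23, then count y ∈ F_23 with y² ≡ rhs.
  x = 0: rhs = 17, matching y values: none (0 points).
  x = 1: rhs = 17, matching y values: none (0 points).
  x = 2: rhs = 0, matching y values: 0 (1 points).
  x = 3: rhs = 18, matching y values: 8, 15 (2 points).
  x = 4: rhs = 8, matching y values: 10, 13 (2 points).
  x = 5: rhs = 22, matching y values: none (0 points).
  x = 6: rhs = 20, matching y values: none (0 points).
  x = 7: rhs = 8, matching y values: 10, 13 (2 points).
  x = 8: rhs = 15, matching y values: none (0 points).
  x = 9: rhs = 1, matching y values: 1, 22 (2 points).
  x = 10: rhs = 18, matching y values: 8, 15 (2 points).
  x = 11: rhs = 3, matching y values: 7, 16 (2 points).
  x = 12: rhs = 8, matching y values: 10, 13 (2 points).
  x = 13: rhs = 16, matching y values: 4, 19 (2 points).
  x = 14: rhs = 10, matching y values: none (0 points).
  x = 15: rhs = 19, matching y values: none (0 points).
  x = 16: rhs = 3, matching y values: 7, 16 (2 points).
  x = 17: rhs = 14, matching y values: none (0 points).
  x = 18: rhs = 12, matching y values: 9, 14 (2 points).
  x = 19: rhs = 3, matching y values: 7, 16 (2 points).
  x = 20: rhs = 16, matching y values: 4, 19 (2 points).
  x = 21: rhs = 11, matching y values: none (0 points).
  x = 22: rhs = 17, matching y values: none (0 points).
Total affine count: 25.
Full point count |E(F_23)| = 25 + 1 = 26.
Hasse bound: |26 − (23+1)| = |2| = 2 ≤ 2√23 ≈ 9.5917 ✓.


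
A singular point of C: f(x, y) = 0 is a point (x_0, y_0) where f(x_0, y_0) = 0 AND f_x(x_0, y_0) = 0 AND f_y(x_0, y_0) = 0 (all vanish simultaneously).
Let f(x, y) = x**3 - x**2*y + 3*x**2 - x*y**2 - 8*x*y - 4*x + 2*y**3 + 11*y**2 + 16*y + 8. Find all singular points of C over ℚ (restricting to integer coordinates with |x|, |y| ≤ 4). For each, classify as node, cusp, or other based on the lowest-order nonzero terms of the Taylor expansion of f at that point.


Singular points: {(-2, -2)}; classification: node.

Compute partial derivatives:
  f_x = 3*x**2 - 2*x*y + 6*x - y**2 - 8*y - 4.
  f_y = -x**2 - 2*x*y - 8*x + 6*y**2 + 22*y + 16.
Scan x_0 ∈ {−4, ..., 4}. For each x_0, f_y(x_0, y) is a polynomial in y; find its integer roots y ∈ {−4, ..., 4}, then test f_x and f at those candidates.
  x = -4: f_y(-4, y) = 6*y**2 + 30*y + 32; no integer root y with |y| ≤ 4.
  x = -3: f_y(-3, y) = 6*y**2 + 28*y + 31; no integer root y with |y| ≤ 4.
  x = -2: f_y(-2, y) = 6*y**2 + 26*y + 28; vanishes at y ∈ {-2}. (-2, -2): f_x = 0, f = 0 — SINGULAR.
  x = -1: f_y(-1, y) = 6*y**2 + 24*y + 23; no integer root y with |y| ≤ 4.
  x = 0: f_y(0, y) = 6*y**2 + 22*y + 16; vanishes at y ∈ {-1}. (0, -1): f_x = 3 ≠ 0.
  x = 1: f_y(1, y) = 6*y**2 + 20*y + 7; no integer root y with |y| ≤ 4.
  x = 2: f_y(2, y) = 6*y**2 + 18*y - 4; no integer root y with |y| ≤ 4.
  x = 3: f_y(3, y) = 6*y**2 + 16*y - 17; no integer root y with |y| ≤ 4.
  x = 4: f_y(4, y) = 6*y**2 + 14*y - 32; no integer root y with |y| ≤ 4.
Only singular point on the grid: (-2, -2).
Classify: substitute x = -2 + u, y = -2 + v and expand: f = u**3 - u**2*v - u**2 - u*v**2 + 2*v**3 + v**2.
No constant or linear terms (consistent with a singular point). Quadratic part: -u**2 + v**2. Cubic part: u**3 - u**2*v - u*v**2 + 2*v**3.
The quadratic part v**2 - u**2 = (v − u)(v + u) splits into two distinct linear factors, so there are two distinct tangent lines y − -2 = ±(x − -2) — this is a node (ordinary double point).
Classification: node.


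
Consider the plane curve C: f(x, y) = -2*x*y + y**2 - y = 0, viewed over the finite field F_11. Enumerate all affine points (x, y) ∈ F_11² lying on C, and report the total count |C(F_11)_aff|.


Affine F_11-points: {(0, 0), (0, 1), (1, 0), (1, 3), (2, 0), (2, 5), (3, 0), (3, 7), (4, 0), (4, 9), (5, 0), (6, 0), (6, 2), (7, 0), (7, 4), (8, 0), (8, 6), (9, 0), (9, 8), (10, 0), (10, 10)}; count = 21.

For each of the 121 pairs (x, y) ∈ F_11², evaluate f(x, y) mod 11. Record the zeros.
  x = 0: [0↦0, 1↦0, 2↦2, 3↦6, 4↦1, 5↦9, 6↦8, 7↦9, 8↦1, 9↦6, 10↦2]  zeros at y ∈ {0, 1}
  x = 1: [0↦0, 1↦9, 2↦9, 3↦0, 4↦4, 5↦10, 6↦7, 7↦6, 8↦7, 9↦10, 10↦4]  zeros at y ∈ {0, 3}
  x = 2: [0↦0, 1↦7, 2↦5, 3↦5, 4↦7, 5↦0, 6↦6, 7↦3, 8↦2, 9↦3, 10↦6]  zeros at y ∈ {0, 5}
  x = 3: [0↦0, 1↦5, 2↦1, 3↦10, 4↦10, 5↦1, 6↦5, 7↦0, 8↦8, 9↦7, 10↦8]  zeros at y ∈ {0, 7}
  x = 4: [0↦0, 1↦3, 2↦8, 3↦4, 4↦2, 5↦2, 6↦4, 7↦8, 8↦3, 9↦0, 10↦10]  zeros at y ∈ {0, 9}
  x = 5: [0↦0, 1↦1, 2↦4, 3↦9, 4↦5, 5↦3, 6↦3, 7↦5, 8↦9, 9↦4, 10↦1]  zeros at y ∈ {0}
  x = 6: [0↦0, 1↦10, 2↦0, 3↦3, 4↦8, 5↦4, 6↦2, 7↦2, 8↦4, 9↦8, 10↦3]  zeros at y ∈ {0, 2}
  x = 7: [0↦0, 1↦8, 2↦7, 3↦8, 4↦0, 5↦5, 6↦1, 7↦10, 8↦10, 9↦1, 10↦5]  zeros at y ∈ {0, 4}
  x = 8: [0↦0, 1↦6, 2↦3, 3↦2, 4↦3, 5↦6, 6↦0, 7↦7, 8↦5, 9↦5, 10↦7]  zeros at y ∈ {0, 6}
  x = 9: [0↦0, 1↦4, 2↦10, 3↦7, 4↦6, 5↦7, 6↦10, 7↦4, 8↦0, 9↦9, 10↦9]  zeros at y ∈ {0, 8}
  x = 10: [0↦0, 1↦2, 2↦6, 3↦1, 4↦9, 5↦8, 6↦9, 7↦1, 8↦6, 9↦2, 10↦0]  zeros at y ∈ {0, 10}
Collecting zeros: affine points = {(0, 0), (0, 1), (1, 0), (1, 3), (2, 0), (2, 5), (3, 0), (3, 7), (4, 0), (4, 9), (5, 0), (6, 0), (6, 2), (7, 0), (7, 4), (8, 0), (8, 6), (9, 0), (9, 8), (10, 0), (10, 10)}.
Total count |C(F_11)_aff| = 21.


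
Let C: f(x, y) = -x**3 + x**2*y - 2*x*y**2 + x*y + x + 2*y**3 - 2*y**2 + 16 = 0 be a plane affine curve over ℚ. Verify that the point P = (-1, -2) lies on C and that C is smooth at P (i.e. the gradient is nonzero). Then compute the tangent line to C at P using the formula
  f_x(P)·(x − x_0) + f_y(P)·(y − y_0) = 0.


Tangent line at P: -8*x + 24*y + 40 = 0.

Step 1: f(-1, -2) = 0, so P lies on C.
Step 2: partial derivatives
  f_x(x, y) = -3*x**2 + 2*x*y - 2*y**2 + y + 1, f_y(x, y) = x**2 - 4*x*y + x + 6*y**2 - 4*y.
  f_x(P) = -8, f_y(P) = 24 (gradient nonzero, so P is smooth).
Step 3: tangent line at P: -8·(x − -1) + 24·(y − -2) = 0.
Expanding: -8*x + 24*y + 40 = 0.
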